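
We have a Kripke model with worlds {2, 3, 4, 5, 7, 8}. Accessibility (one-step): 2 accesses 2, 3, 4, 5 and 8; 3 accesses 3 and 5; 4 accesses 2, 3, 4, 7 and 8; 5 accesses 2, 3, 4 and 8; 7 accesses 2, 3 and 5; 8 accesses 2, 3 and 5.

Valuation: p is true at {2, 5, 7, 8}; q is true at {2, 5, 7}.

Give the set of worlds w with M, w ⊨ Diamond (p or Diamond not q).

{2, 3, 4, 5, 7, 8}

2: successors {2, 3, 4, 5, 8}; p or Diamond not q there: 2:T, 3:T, 4:T, 5:T, 8:T. ✓
3: successors {3, 5}; p or Diamond not q there: 3:T, 5:T. ✓
4: successors {2, 3, 4, 7, 8}; p or Diamond not q there: 2:T, 3:T, 4:T, 7:T, 8:T. ✓
5: successors {2, 3, 4, 8}; p or Diamond not q there: 2:T, 3:T, 4:T, 8:T. ✓
7: successors {2, 3, 5}; p or Diamond not q there: 2:T, 3:T, 5:T. ✓
8: successors {2, 3, 5}; p or Diamond not q there: 2:T, 3:T, 5:T. ✓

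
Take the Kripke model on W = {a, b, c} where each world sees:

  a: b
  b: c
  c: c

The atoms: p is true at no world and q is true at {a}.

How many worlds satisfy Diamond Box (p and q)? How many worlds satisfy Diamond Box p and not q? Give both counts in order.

For Diamond Box (p and q):
a: successors {b}; Box (p and q) there: b:F. ✗
b: successors {c}; Box (p and q) there: c:F. ✗
c: successors {c}; Box (p and q) there: c:F. ✗
— 0 worlds.
For Diamond Box p and not q:
a: Diamond Box p is F, not q is F. ✗
b: Diamond Box p is F, not q is T. ✗
c: Diamond Box p is F, not q is T. ✗
— 0 worlds.

0 and 0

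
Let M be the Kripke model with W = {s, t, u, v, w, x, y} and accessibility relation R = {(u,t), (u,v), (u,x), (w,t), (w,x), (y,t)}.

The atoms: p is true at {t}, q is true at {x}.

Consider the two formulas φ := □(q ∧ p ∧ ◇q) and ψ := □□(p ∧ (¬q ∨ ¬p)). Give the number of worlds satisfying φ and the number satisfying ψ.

4 and 7

For □(q ∧ p ∧ ◇q):
s: no successors, so □(q ∧ p ∧ ◇q) holds vacuously. ✓
t: no successors, so □(q ∧ p ∧ ◇q) holds vacuously. ✓
u: successors {t, v, x}; q ∧ p ∧ ◇q there: t:F, v:F, x:F. ✗
v: no successors, so □(q ∧ p ∧ ◇q) holds vacuously. ✓
w: successors {t, x}; q ∧ p ∧ ◇q there: t:F, x:F. ✗
x: no successors, so □(q ∧ p ∧ ◇q) holds vacuously. ✓
y: successors {t}; q ∧ p ∧ ◇q there: t:F. ✗
— 4 worlds.
For □□(p ∧ (¬q ∨ ¬p)):
s: no successors, so □□(p ∧ (¬q ∨ ¬p)) holds vacuously. ✓
t: no successors, so □□(p ∧ (¬q ∨ ¬p)) holds vacuously. ✓
u: successors {t, v, x}; □(p ∧ (¬q ∨ ¬p)) there: t:T, v:T, x:T. ✓
v: no successors, so □□(p ∧ (¬q ∨ ¬p)) holds vacuously. ✓
w: successors {t, x}; □(p ∧ (¬q ∨ ¬p)) there: t:T, x:T. ✓
x: no successors, so □□(p ∧ (¬q ∨ ¬p)) holds vacuously. ✓
y: successors {t}; □(p ∧ (¬q ∨ ¬p)) there: t:T. ✓
— 7 worlds.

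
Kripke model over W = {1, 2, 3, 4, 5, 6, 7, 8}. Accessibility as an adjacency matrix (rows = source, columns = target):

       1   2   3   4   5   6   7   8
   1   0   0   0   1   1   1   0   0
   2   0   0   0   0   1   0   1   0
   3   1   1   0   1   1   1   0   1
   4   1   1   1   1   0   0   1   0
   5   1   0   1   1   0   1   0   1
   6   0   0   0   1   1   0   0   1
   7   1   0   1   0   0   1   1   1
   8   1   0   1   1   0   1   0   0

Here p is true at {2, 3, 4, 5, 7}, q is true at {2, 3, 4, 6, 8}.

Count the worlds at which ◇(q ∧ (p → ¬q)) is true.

6

1: successors {4, 5, 6}; q ∧ (p → ¬q) there: 4:F, 5:F, 6:T. ✓
2: successors {5, 7}; q ∧ (p → ¬q) there: 5:F, 7:F. ✗
3: successors {1, 2, 4, 5, 6, 8}; q ∧ (p → ¬q) there: 1:F, 2:F, 4:F, 5:F, 6:T, 8:T. ✓
4: successors {1, 2, 3, 4, 7}; q ∧ (p → ¬q) there: 1:F, 2:F, 3:F, 4:F, 7:F. ✗
5: successors {1, 3, 4, 6, 8}; q ∧ (p → ¬q) there: 1:F, 3:F, 4:F, 6:T, 8:T. ✓
6: successors {4, 5, 8}; q ∧ (p → ¬q) there: 4:F, 5:F, 8:T. ✓
7: successors {1, 3, 6, 7, 8}; q ∧ (p → ¬q) there: 1:F, 3:F, 6:T, 7:F, 8:T. ✓
8: successors {1, 3, 4, 6}; q ∧ (p → ¬q) there: 1:F, 3:F, 4:F, 6:T. ✓
Satisfying worlds: {1, 3, 5, 6, 7, 8}.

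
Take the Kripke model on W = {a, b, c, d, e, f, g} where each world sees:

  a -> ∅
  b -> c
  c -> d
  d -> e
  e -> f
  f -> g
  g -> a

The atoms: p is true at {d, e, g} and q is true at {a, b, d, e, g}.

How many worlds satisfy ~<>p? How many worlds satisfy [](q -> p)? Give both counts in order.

4 and 6

For ~<>p:
a: <>p is F. ✓
b: <>p is F. ✓
c: <>p is T. ✗
d: <>p is T. ✗
e: <>p is F. ✓
f: <>p is T. ✗
g: <>p is F. ✓
— 4 worlds.
For [](q -> p):
a: no successors, so [](q -> p) holds vacuously. ✓
b: successors {c}; q -> p there: c:T. ✓
c: successors {d}; q -> p there: d:T. ✓
d: successors {e}; q -> p there: e:T. ✓
e: successors {f}; q -> p there: f:T. ✓
f: successors {g}; q -> p there: g:T. ✓
g: successors {a}; q -> p there: a:F. ✗
— 6 worlds.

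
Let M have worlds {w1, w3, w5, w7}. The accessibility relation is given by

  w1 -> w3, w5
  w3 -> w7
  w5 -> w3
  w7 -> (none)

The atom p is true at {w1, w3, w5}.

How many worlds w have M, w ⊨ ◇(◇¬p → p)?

3

w1: successors {w3, w5}; ◇¬p → p there: w3:T, w5:T. ✓
w3: successors {w7}; ◇¬p → p there: w7:T. ✓
w5: successors {w3}; ◇¬p → p there: w3:T. ✓
w7: no successors, so ◇(◇¬p → p) fails. ✗
Satisfying worlds: {w1, w3, w5}.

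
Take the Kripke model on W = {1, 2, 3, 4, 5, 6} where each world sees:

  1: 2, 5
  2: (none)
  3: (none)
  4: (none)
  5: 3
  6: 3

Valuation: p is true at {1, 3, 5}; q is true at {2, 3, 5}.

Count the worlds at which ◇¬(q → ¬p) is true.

3

1: successors {2, 5}; ¬(q → ¬p) there: 2:F, 5:T. ✓
2: no successors, so ◇¬(q → ¬p) fails. ✗
3: no successors, so ◇¬(q → ¬p) fails. ✗
4: no successors, so ◇¬(q → ¬p) fails. ✗
5: successors {3}; ¬(q → ¬p) there: 3:T. ✓
6: successors {3}; ¬(q → ¬p) there: 3:T. ✓
Satisfying worlds: {1, 5, 6}.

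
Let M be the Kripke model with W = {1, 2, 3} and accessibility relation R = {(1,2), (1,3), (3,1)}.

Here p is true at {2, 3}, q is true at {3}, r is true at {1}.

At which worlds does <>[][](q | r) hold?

1: successors {2, 3}; [][](q | r) there: 2:T, 3:F. ✓
2: no successors, so <>[][](q | r) fails. ✗
3: successors {1}; [][](q | r) there: 1:T. ✓

{1, 3}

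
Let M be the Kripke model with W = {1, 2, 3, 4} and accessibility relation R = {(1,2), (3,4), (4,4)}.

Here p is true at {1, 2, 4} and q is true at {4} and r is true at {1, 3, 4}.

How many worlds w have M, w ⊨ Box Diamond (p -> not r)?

1: successors {2}; Diamond (p -> not r) there: 2:F. ✗
2: no successors, so Box Diamond (p -> not r) holds vacuously. ✓
3: successors {4}; Diamond (p -> not r) there: 4:F. ✗
4: successors {4}; Diamond (p -> not r) there: 4:F. ✗
Satisfying worlds: {2}.

1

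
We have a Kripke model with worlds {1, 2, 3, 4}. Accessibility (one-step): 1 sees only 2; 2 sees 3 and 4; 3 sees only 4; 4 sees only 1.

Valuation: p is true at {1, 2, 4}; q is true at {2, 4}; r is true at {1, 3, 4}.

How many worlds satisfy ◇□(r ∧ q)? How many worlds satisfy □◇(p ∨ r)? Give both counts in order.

For ◇□(r ∧ q):
1: successors {2}; □(r ∧ q) there: 2:F. ✗
2: successors {3, 4}; □(r ∧ q) there: 3:T, 4:F. ✓
3: successors {4}; □(r ∧ q) there: 4:F. ✗
4: successors {1}; □(r ∧ q) there: 1:F. ✗
— 1 world.
For □◇(p ∨ r):
1: successors {2}; ◇(p ∨ r) there: 2:T. ✓
2: successors {3, 4}; ◇(p ∨ r) there: 3:T, 4:T. ✓
3: successors {4}; ◇(p ∨ r) there: 4:T. ✓
4: successors {1}; ◇(p ∨ r) there: 1:T. ✓
— 4 worlds.

1 and 4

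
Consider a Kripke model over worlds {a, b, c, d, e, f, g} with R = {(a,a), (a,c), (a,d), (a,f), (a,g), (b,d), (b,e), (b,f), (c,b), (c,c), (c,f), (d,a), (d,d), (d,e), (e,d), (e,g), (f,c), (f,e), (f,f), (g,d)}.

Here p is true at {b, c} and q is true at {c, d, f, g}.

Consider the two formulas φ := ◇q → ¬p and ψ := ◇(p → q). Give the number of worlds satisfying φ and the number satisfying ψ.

For ◇q → ¬p:
a: ◇q is T, ¬p is T. ✓
b: ◇q is T, ¬p is F. ✗
c: ◇q is T, ¬p is F. ✗
d: ◇q is T, ¬p is T. ✓
e: ◇q is T, ¬p is T. ✓
f: ◇q is T, ¬p is T. ✓
g: ◇q is T, ¬p is T. ✓
— 5 worlds.
For ◇(p → q):
a: successors {a, c, d, f, g}; p → q there: a:T, c:T, d:T, f:T, g:T. ✓
b: successors {d, e, f}; p → q there: d:T, e:T, f:T. ✓
c: successors {b, c, f}; p → q there: b:F, c:T, f:T. ✓
d: successors {a, d, e}; p → q there: a:T, d:T, e:T. ✓
e: successors {d, g}; p → q there: d:T, g:T. ✓
f: successors {c, e, f}; p → q there: c:T, e:T, f:T. ✓
g: successors {d}; p → q there: d:T. ✓
— 7 worlds.

5 and 7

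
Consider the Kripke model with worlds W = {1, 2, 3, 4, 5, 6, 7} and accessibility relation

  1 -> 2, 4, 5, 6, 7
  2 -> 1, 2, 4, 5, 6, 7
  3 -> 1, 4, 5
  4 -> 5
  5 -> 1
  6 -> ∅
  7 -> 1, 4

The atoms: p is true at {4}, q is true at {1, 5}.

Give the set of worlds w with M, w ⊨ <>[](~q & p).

1: successors {2, 4, 5, 6, 7}; [](~q & p) there: 2:F, 4:F, 5:F, 6:T, 7:F. ✓
2: successors {1, 2, 4, 5, 6, 7}; [](~q & p) there: 1:F, 2:F, 4:F, 5:F, 6:T, 7:F. ✓
3: successors {1, 4, 5}; [](~q & p) there: 1:F, 4:F, 5:F. ✗
4: successors {5}; [](~q & p) there: 5:F. ✗
5: successors {1}; [](~q & p) there: 1:F. ✗
6: no successors, so <>[](~q & p) fails. ✗
7: successors {1, 4}; [](~q & p) there: 1:F, 4:F. ✗

{1, 2}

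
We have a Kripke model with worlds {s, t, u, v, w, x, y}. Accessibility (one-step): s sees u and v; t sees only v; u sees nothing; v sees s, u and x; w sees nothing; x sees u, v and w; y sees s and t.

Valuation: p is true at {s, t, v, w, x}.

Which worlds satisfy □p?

s: successors {u, v}; p there: u:F, v:T. ✗
t: successors {v}; p there: v:T. ✓
u: no successors, so □p holds vacuously. ✓
v: successors {s, u, x}; p there: s:T, u:F, x:T. ✗
w: no successors, so □p holds vacuously. ✓
x: successors {u, v, w}; p there: u:F, v:T, w:T. ✗
y: successors {s, t}; p there: s:T, t:T. ✓

{t, u, w, y}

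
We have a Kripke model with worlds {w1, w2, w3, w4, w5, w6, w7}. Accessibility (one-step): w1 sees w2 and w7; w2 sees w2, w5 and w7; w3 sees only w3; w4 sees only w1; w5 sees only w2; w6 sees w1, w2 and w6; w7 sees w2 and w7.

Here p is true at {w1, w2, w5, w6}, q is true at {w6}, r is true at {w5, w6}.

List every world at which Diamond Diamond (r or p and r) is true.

{w1, w2, w5, w6, w7}

w1: successors {w2, w7}; Diamond (r or p and r) there: w2:T, w7:F. ✓
w2: successors {w2, w5, w7}; Diamond (r or p and r) there: w2:T, w5:F, w7:F. ✓
w3: successors {w3}; Diamond (r or p and r) there: w3:F. ✗
w4: successors {w1}; Diamond (r or p and r) there: w1:F. ✗
w5: successors {w2}; Diamond (r or p and r) there: w2:T. ✓
w6: successors {w1, w2, w6}; Diamond (r or p and r) there: w1:F, w2:T, w6:T. ✓
w7: successors {w2, w7}; Diamond (r or p and r) there: w2:T, w7:F. ✓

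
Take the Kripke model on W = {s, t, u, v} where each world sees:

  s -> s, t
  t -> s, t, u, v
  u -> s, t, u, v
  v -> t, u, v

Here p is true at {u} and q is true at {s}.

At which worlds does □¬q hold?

s: successors {s, t}; ¬q there: s:F, t:T. ✗
t: successors {s, t, u, v}; ¬q there: s:F, t:T, u:T, v:T. ✗
u: successors {s, t, u, v}; ¬q there: s:F, t:T, u:T, v:T. ✗
v: successors {t, u, v}; ¬q there: t:T, u:T, v:T. ✓

{v}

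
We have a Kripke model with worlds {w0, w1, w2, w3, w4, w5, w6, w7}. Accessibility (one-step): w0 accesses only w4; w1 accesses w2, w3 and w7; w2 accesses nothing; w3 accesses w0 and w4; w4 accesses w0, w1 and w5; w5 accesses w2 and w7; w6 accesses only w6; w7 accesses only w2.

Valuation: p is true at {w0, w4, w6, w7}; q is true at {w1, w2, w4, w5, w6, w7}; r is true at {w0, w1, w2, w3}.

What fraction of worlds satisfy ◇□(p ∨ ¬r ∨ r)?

w0: successors {w4}; □(p ∨ ¬r ∨ r) there: w4:T. ✓
w1: successors {w2, w3, w7}; □(p ∨ ¬r ∨ r) there: w2:T, w3:T, w7:T. ✓
w2: no successors, so ◇□(p ∨ ¬r ∨ r) fails. ✗
w3: successors {w0, w4}; □(p ∨ ¬r ∨ r) there: w0:T, w4:T. ✓
w4: successors {w0, w1, w5}; □(p ∨ ¬r ∨ r) there: w0:T, w1:T, w5:T. ✓
w5: successors {w2, w7}; □(p ∨ ¬r ∨ r) there: w2:T, w7:T. ✓
w6: successors {w6}; □(p ∨ ¬r ∨ r) there: w6:T. ✓
w7: successors {w2}; □(p ∨ ¬r ∨ r) there: w2:T. ✓
That's 7 of 8 worlds, so 7/8.

7/8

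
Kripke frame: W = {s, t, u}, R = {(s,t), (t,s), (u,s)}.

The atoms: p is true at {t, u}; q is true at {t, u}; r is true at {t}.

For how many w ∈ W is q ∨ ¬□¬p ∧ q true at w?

s: q is F, ¬□¬p ∧ q is F. ✗
t: q is T, ¬□¬p ∧ q is F. ✓
u: q is T, ¬□¬p ∧ q is F. ✓
Satisfying worlds: {t, u}.

2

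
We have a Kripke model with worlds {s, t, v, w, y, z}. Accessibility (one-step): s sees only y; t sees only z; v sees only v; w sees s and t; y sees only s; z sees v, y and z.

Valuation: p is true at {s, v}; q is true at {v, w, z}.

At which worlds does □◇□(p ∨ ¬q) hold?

s: successors {y}; ◇□(p ∨ ¬q) there: y:T. ✓
t: successors {z}; ◇□(p ∨ ¬q) there: z:T. ✓
v: successors {v}; ◇□(p ∨ ¬q) there: v:T. ✓
w: successors {s, t}; ◇□(p ∨ ¬q) there: s:T, t:F. ✗
y: successors {s}; ◇□(p ∨ ¬q) there: s:T. ✓
z: successors {v, y, z}; ◇□(p ∨ ¬q) there: v:T, y:T, z:T. ✓

{s, t, v, y, z}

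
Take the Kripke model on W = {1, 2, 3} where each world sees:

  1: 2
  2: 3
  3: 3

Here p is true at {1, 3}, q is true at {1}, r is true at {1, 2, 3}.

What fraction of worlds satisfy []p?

2/3

1: successors {2}; p there: 2:F. ✗
2: successors {3}; p there: 3:T. ✓
3: successors {3}; p there: 3:T. ✓
That's 2 of 3 worlds, so 2/3.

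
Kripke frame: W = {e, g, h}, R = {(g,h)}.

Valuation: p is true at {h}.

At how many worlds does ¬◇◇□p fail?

e: ◇◇□p is F. ✓
g: ◇◇□p is F. ✓
h: ◇◇□p is F. ✓
Satisfying worlds: {e, g, h}.
So ¬◇◇□p fails at the other 0 worlds.

0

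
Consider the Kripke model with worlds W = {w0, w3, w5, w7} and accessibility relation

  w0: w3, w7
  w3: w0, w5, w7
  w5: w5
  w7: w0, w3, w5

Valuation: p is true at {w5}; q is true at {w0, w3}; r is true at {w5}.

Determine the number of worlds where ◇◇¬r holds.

3

w0: successors {w3, w7}; ◇¬r there: w3:T, w7:T. ✓
w3: successors {w0, w5, w7}; ◇¬r there: w0:T, w5:F, w7:T. ✓
w5: successors {w5}; ◇¬r there: w5:F. ✗
w7: successors {w0, w3, w5}; ◇¬r there: w0:T, w3:T, w5:F. ✓
Satisfying worlds: {w0, w3, w7}.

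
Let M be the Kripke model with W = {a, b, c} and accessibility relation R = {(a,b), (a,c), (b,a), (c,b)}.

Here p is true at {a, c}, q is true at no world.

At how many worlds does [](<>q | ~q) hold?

a: successors {b, c}; <>q | ~q there: b:T, c:T. ✓
b: successors {a}; <>q | ~q there: a:T. ✓
c: successors {b}; <>q | ~q there: b:T. ✓
Satisfying worlds: {a, b, c}.

3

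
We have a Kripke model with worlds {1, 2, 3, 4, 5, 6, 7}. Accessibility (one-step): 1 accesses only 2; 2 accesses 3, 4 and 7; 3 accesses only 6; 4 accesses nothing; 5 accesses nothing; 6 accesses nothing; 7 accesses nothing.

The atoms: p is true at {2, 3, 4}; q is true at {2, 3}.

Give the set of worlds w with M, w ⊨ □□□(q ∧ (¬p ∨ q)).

{2, 3, 4, 5, 6, 7}

1: successors {2}; □□(q ∧ (¬p ∨ q)) there: 2:F. ✗
2: successors {3, 4, 7}; □□(q ∧ (¬p ∨ q)) there: 3:T, 4:T, 7:T. ✓
3: successors {6}; □□(q ∧ (¬p ∨ q)) there: 6:T. ✓
4: no successors, so □□□(q ∧ (¬p ∨ q)) holds vacuously. ✓
5: no successors, so □□□(q ∧ (¬p ∨ q)) holds vacuously. ✓
6: no successors, so □□□(q ∧ (¬p ∨ q)) holds vacuously. ✓
7: no successors, so □□□(q ∧ (¬p ∨ q)) holds vacuously. ✓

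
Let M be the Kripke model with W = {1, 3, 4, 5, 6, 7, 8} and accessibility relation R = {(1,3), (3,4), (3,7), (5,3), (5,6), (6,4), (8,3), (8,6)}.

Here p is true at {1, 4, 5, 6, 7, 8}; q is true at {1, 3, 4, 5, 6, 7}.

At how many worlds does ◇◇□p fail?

1: successors {3}; ◇□p there: 3:T. ✓
3: successors {4, 7}; ◇□p there: 4:F, 7:F. ✗
4: no successors, so ◇◇□p fails. ✗
5: successors {3, 6}; ◇□p there: 3:T, 6:T. ✓
6: successors {4}; ◇□p there: 4:F. ✗
7: no successors, so ◇◇□p fails. ✗
8: successors {3, 6}; ◇□p there: 3:T, 6:T. ✓
Satisfying worlds: {1, 5, 8}.
So ◇◇□p fails at the other 4 worlds.

4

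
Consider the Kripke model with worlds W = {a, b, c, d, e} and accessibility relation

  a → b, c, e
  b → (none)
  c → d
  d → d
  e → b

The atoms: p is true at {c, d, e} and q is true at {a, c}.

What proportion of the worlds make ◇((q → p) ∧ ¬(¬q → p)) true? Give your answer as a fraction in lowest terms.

a: successors {b, c, e}; (q → p) ∧ ¬(¬q → p) there: b:T, c:F, e:F. ✓
b: no successors, so ◇((q → p) ∧ ¬(¬q → p)) fails. ✗
c: successors {d}; (q → p) ∧ ¬(¬q → p) there: d:F. ✗
d: successors {d}; (q → p) ∧ ¬(¬q → p) there: d:F. ✗
e: successors {b}; (q → p) ∧ ¬(¬q → p) there: b:T. ✓
That's 2 of 5 worlds, so 2/5.

2/5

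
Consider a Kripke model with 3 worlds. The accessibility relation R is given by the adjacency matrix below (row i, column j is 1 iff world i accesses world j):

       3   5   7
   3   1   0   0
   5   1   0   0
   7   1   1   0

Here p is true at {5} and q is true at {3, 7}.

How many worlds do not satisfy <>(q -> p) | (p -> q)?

1

3: <>(q -> p) is F, p -> q is T. ✓
5: <>(q -> p) is F, p -> q is F. ✗
7: <>(q -> p) is T, p -> q is T. ✓
Satisfying worlds: {3, 7}.
So <>(q -> p) | (p -> q) fails at the other 1 world.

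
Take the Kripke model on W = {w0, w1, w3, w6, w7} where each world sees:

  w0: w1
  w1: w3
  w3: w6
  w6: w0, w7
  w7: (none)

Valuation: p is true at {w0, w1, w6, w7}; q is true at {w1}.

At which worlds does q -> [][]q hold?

{w0, w3, w6, w7}

w0: q is F, [][]q is F. ✓
w1: q is T, [][]q is F. ✗
w3: q is F, [][]q is F. ✓
w6: q is F, [][]q is T. ✓
w7: q is F, [][]q is T. ✓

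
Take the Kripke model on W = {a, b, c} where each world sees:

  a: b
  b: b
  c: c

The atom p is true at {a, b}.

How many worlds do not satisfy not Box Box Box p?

a: Box Box Box p is T. ✗
b: Box Box Box p is T. ✗
c: Box Box Box p is F. ✓
Satisfying worlds: {c}.
So not Box Box Box p fails at the other 2 worlds.

2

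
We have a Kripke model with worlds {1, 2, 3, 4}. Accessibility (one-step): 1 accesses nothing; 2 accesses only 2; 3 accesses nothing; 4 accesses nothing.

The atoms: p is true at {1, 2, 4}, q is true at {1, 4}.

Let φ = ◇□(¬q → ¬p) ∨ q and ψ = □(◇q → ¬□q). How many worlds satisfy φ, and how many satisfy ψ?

For ◇□(¬q → ¬p) ∨ q:
1: ◇□(¬q → ¬p) is F, q is T. ✓
2: ◇□(¬q → ¬p) is F, q is F. ✗
3: ◇□(¬q → ¬p) is F, q is F. ✗
4: ◇□(¬q → ¬p) is F, q is T. ✓
— 2 worlds.
For □(◇q → ¬□q):
1: no successors, so □(◇q → ¬□q) holds vacuously. ✓
2: successors {2}; ◇q → ¬□q there: 2:T. ✓
3: no successors, so □(◇q → ¬□q) holds vacuously. ✓
4: no successors, so □(◇q → ¬□q) holds vacuously. ✓
— 4 worlds.

2 and 4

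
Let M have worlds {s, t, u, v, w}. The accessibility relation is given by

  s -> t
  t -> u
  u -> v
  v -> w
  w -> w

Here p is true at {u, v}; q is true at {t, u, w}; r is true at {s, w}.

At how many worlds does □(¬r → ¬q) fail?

s: successors {t}; ¬r → ¬q there: t:F. ✗
t: successors {u}; ¬r → ¬q there: u:F. ✗
u: successors {v}; ¬r → ¬q there: v:T. ✓
v: successors {w}; ¬r → ¬q there: w:T. ✓
w: successors {w}; ¬r → ¬q there: w:T. ✓
Satisfying worlds: {u, v, w}.
So □(¬r → ¬q) fails at the other 2 worlds.

2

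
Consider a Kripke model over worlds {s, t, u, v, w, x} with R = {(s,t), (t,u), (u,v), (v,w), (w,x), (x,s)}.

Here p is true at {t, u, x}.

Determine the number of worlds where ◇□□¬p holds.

s: successors {t}; □□¬p there: t:T. ✓
t: successors {u}; □□¬p there: u:T. ✓
u: successors {v}; □□¬p there: v:F. ✗
v: successors {w}; □□¬p there: w:T. ✓
w: successors {x}; □□¬p there: x:F. ✗
x: successors {s}; □□¬p there: s:F. ✗
Satisfying worlds: {s, t, v}.

3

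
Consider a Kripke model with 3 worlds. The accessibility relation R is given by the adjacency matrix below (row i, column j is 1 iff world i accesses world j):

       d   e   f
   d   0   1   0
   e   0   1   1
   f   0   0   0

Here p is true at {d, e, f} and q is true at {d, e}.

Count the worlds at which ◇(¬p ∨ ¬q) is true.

d: successors {e}; ¬p ∨ ¬q there: e:F. ✗
e: successors {e, f}; ¬p ∨ ¬q there: e:F, f:T. ✓
f: no successors, so ◇(¬p ∨ ¬q) fails. ✗
Satisfying worlds: {e}.

1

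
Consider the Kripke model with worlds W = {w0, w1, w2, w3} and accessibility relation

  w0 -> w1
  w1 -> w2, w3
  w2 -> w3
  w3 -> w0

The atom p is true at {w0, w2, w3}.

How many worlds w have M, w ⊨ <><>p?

w0: successors {w1}; <>p there: w1:T. ✓
w1: successors {w2, w3}; <>p there: w2:T, w3:T. ✓
w2: successors {w3}; <>p there: w3:T. ✓
w3: successors {w0}; <>p there: w0:F. ✗
Satisfying worlds: {w0, w1, w2}.

3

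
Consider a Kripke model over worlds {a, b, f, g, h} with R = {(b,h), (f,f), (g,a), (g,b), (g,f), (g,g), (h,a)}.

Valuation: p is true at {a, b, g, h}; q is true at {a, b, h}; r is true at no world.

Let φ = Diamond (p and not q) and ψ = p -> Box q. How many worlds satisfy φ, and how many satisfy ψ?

1 and 4

For Diamond (p and not q):
a: no successors, so Diamond (p and not q) fails. ✗
b: successors {h}; p and not q there: h:F. ✗
f: successors {f}; p and not q there: f:F. ✗
g: successors {a, b, f, g}; p and not q there: a:F, b:F, f:F, g:T. ✓
h: successors {a}; p and not q there: a:F. ✗
— 1 world.
For p -> Box q:
a: p is T, Box q is T. ✓
b: p is T, Box q is T. ✓
f: p is F, Box q is F. ✓
g: p is T, Box q is F. ✗
h: p is T, Box q is T. ✓
— 4 worlds.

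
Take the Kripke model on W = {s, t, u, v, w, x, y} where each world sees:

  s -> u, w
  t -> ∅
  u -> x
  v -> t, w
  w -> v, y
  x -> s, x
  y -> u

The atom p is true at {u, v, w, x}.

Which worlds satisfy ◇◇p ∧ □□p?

{y}

s: ◇◇p is T, □□p is F. ✗
t: ◇◇p is F, □□p is T. ✗
u: ◇◇p is T, □□p is F. ✗
v: ◇◇p is T, □□p is F. ✗
w: ◇◇p is T, □□p is F. ✗
x: ◇◇p is T, □□p is F. ✗
y: ◇◇p is T, □□p is T. ✓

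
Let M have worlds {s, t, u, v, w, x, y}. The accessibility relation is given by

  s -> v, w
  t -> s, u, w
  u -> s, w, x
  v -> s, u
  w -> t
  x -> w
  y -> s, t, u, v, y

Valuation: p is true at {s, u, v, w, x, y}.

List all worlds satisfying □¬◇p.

{x}

s: successors {v, w}; ¬◇p there: v:F, w:T. ✗
t: successors {s, u, w}; ¬◇p there: s:F, u:F, w:T. ✗
u: successors {s, w, x}; ¬◇p there: s:F, w:T, x:F. ✗
v: successors {s, u}; ¬◇p there: s:F, u:F. ✗
w: successors {t}; ¬◇p there: t:F. ✗
x: successors {w}; ¬◇p there: w:T. ✓
y: successors {s, t, u, v, y}; ¬◇p there: s:F, t:F, u:F, v:F, y:F. ✗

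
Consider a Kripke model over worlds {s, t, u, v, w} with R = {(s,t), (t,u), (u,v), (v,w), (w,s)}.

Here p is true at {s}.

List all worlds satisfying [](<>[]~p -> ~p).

s: successors {t}; <>[]~p -> ~p there: t:T. ✓
t: successors {u}; <>[]~p -> ~p there: u:T. ✓
u: successors {v}; <>[]~p -> ~p there: v:T. ✓
v: successors {w}; <>[]~p -> ~p there: w:T. ✓
w: successors {s}; <>[]~p -> ~p there: s:F. ✗

{s, t, u, v}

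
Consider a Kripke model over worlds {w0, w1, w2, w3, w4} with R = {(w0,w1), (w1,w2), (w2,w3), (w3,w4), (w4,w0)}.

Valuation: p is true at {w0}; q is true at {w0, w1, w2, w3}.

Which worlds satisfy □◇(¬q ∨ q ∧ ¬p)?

{w0, w1, w2, w4}

w0: successors {w1}; ◇(¬q ∨ q ∧ ¬p) there: w1:T. ✓
w1: successors {w2}; ◇(¬q ∨ q ∧ ¬p) there: w2:T. ✓
w2: successors {w3}; ◇(¬q ∨ q ∧ ¬p) there: w3:T. ✓
w3: successors {w4}; ◇(¬q ∨ q ∧ ¬p) there: w4:F. ✗
w4: successors {w0}; ◇(¬q ∨ q ∧ ¬p) there: w0:T. ✓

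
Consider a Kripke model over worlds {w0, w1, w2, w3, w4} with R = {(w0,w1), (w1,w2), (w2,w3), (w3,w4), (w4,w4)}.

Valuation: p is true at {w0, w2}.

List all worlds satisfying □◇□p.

w0: successors {w1}; ◇□p there: w1:F. ✗
w1: successors {w2}; ◇□p there: w2:F. ✗
w2: successors {w3}; ◇□p there: w3:F. ✗
w3: successors {w4}; ◇□p there: w4:F. ✗
w4: successors {w4}; ◇□p there: w4:F. ✗

∅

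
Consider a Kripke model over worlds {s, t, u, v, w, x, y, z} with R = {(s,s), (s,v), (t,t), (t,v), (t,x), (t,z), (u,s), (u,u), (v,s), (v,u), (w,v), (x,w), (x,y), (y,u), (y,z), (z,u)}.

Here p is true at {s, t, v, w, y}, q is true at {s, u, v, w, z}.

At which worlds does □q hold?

{s, u, v, w, y, z}

s: successors {s, v}; q there: s:T, v:T. ✓
t: successors {t, v, x, z}; q there: t:F, v:T, x:F, z:T. ✗
u: successors {s, u}; q there: s:T, u:T. ✓
v: successors {s, u}; q there: s:T, u:T. ✓
w: successors {v}; q there: v:T. ✓
x: successors {w, y}; q there: w:T, y:F. ✗
y: successors {u, z}; q there: u:T, z:T. ✓
z: successors {u}; q there: u:T. ✓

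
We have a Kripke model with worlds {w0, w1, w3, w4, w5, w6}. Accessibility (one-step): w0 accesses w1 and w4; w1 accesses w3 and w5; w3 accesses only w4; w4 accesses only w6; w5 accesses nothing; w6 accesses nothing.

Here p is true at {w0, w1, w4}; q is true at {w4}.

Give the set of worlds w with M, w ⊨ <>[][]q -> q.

{w4, w5, w6}

w0: <>[][]q is T, q is F. ✗
w1: <>[][]q is T, q is F. ✗
w3: <>[][]q is T, q is F. ✗
w4: <>[][]q is T, q is T. ✓
w5: <>[][]q is F, q is F. ✓
w6: <>[][]q is F, q is F. ✓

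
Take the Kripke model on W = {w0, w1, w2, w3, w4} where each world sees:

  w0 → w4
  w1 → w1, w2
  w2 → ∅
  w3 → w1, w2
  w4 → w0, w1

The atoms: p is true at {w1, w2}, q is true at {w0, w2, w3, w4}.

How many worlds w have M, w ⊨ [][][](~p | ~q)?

1

w0: successors {w4}; [][](~p | ~q) there: w4:F. ✗
w1: successors {w1, w2}; [][](~p | ~q) there: w1:F, w2:T. ✗
w2: no successors, so [][][](~p | ~q) holds vacuously. ✓
w3: successors {w1, w2}; [][](~p | ~q) there: w1:F, w2:T. ✗
w4: successors {w0, w1}; [][](~p | ~q) there: w0:T, w1:F. ✗
Satisfying worlds: {w2}.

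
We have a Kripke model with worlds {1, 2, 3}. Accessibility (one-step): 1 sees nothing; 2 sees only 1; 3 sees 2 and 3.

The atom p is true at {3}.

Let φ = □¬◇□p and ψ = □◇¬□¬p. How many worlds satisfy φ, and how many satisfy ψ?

2 and 1

For □¬◇□p:
1: no successors, so □¬◇□p holds vacuously. ✓
2: successors {1}; ¬◇□p there: 1:T. ✓
3: successors {2, 3}; ¬◇□p there: 2:F, 3:T. ✗
— 2 worlds.
For □◇¬□¬p:
1: no successors, so □◇¬□¬p holds vacuously. ✓
2: successors {1}; ◇¬□¬p there: 1:F. ✗
3: successors {2, 3}; ◇¬□¬p there: 2:F, 3:T. ✗
— 1 world.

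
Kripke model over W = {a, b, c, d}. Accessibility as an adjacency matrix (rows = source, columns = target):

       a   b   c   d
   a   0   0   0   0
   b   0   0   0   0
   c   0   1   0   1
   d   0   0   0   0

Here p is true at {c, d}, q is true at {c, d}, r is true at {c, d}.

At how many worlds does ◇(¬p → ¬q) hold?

a: no successors, so ◇(¬p → ¬q) fails. ✗
b: no successors, so ◇(¬p → ¬q) fails. ✗
c: successors {b, d}; ¬p → ¬q there: b:T, d:T. ✓
d: no successors, so ◇(¬p → ¬q) fails. ✗
Satisfying worlds: {c}.

1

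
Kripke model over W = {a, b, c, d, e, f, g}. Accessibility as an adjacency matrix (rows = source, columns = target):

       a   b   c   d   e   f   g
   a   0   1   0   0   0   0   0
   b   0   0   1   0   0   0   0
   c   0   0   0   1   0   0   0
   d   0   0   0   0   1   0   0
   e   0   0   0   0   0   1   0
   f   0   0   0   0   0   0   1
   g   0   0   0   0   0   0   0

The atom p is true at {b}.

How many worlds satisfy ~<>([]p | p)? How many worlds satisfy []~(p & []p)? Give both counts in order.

For ~<>([]p | p):
a: <>([]p | p) is T. ✗
b: <>([]p | p) is F. ✓
c: <>([]p | p) is F. ✓
d: <>([]p | p) is F. ✓
e: <>([]p | p) is F. ✓
f: <>([]p | p) is T. ✗
g: <>([]p | p) is F. ✓
— 5 worlds.
For []~(p & []p):
a: successors {b}; ~(p & []p) there: b:T. ✓
b: successors {c}; ~(p & []p) there: c:T. ✓
c: successors {d}; ~(p & []p) there: d:T. ✓
d: successors {e}; ~(p & []p) there: e:T. ✓
e: successors {f}; ~(p & []p) there: f:T. ✓
f: successors {g}; ~(p & []p) there: g:T. ✓
g: no successors, so []~(p & []p) holds vacuously. ✓
— 7 worlds.

5 and 7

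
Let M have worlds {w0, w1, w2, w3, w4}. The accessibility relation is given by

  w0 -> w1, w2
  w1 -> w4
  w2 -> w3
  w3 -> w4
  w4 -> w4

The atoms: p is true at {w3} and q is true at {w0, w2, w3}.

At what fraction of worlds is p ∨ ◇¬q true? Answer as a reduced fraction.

4/5

w0: p is F, ◇¬q is T. ✓
w1: p is F, ◇¬q is T. ✓
w2: p is F, ◇¬q is F. ✗
w3: p is T, ◇¬q is T. ✓
w4: p is F, ◇¬q is T. ✓
That's 4 of 5 worlds, so 4/5.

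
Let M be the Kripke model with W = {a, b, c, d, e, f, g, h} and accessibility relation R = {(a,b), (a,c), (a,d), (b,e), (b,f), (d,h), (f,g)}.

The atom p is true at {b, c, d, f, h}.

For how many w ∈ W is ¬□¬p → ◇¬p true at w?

a: ¬□¬p is T, ◇¬p is F. ✗
b: ¬□¬p is T, ◇¬p is T. ✓
c: ¬□¬p is F, ◇¬p is F. ✓
d: ¬□¬p is T, ◇¬p is F. ✗
e: ¬□¬p is F, ◇¬p is F. ✓
f: ¬□¬p is F, ◇¬p is T. ✓
g: ¬□¬p is F, ◇¬p is F. ✓
h: ¬□¬p is F, ◇¬p is F. ✓
Satisfying worlds: {b, c, e, f, g, h}.

6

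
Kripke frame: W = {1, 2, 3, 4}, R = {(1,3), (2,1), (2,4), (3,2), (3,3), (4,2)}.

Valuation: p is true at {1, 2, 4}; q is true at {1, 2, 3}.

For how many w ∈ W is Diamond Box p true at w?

1: successors {3}; Box p there: 3:F. ✗
2: successors {1, 4}; Box p there: 1:F, 4:T. ✓
3: successors {2, 3}; Box p there: 2:T, 3:F. ✓
4: successors {2}; Box p there: 2:T. ✓
Satisfying worlds: {2, 3, 4}.

3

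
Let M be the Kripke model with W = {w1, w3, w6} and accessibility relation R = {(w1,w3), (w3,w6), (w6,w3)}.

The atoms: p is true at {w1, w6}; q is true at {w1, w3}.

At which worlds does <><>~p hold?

w1: successors {w3}; <>~p there: w3:F. ✗
w3: successors {w6}; <>~p there: w6:T. ✓
w6: successors {w3}; <>~p there: w3:F. ✗

{w3}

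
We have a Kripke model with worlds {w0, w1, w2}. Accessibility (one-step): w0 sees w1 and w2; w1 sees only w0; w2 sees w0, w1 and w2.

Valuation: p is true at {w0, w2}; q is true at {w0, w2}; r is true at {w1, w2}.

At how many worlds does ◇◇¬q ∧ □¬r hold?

w0: ◇◇¬q is T, □¬r is F. ✗
w1: ◇◇¬q is T, □¬r is T. ✓
w2: ◇◇¬q is T, □¬r is F. ✗
Satisfying worlds: {w1}.

1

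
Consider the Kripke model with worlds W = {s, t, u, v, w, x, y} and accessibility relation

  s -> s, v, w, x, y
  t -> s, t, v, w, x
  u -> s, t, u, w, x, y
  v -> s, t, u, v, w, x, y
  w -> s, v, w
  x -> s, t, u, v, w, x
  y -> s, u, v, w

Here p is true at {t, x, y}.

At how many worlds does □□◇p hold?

0

s: successors {s, v, w, x, y}; □◇p there: s:F, v:F, w:F, x:F, y:F. ✗
t: successors {s, t, v, w, x}; □◇p there: s:F, t:F, v:F, w:F, x:F. ✗
u: successors {s, t, u, w, x, y}; □◇p there: s:F, t:F, u:F, w:F, x:F, y:F. ✗
v: successors {s, t, u, v, w, x, y}; □◇p there: s:F, t:F, u:F, v:F, w:F, x:F, y:F. ✗
w: successors {s, v, w}; □◇p there: s:F, v:F, w:F. ✗
x: successors {s, t, u, v, w, x}; □◇p there: s:F, t:F, u:F, v:F, w:F, x:F. ✗
y: successors {s, u, v, w}; □◇p there: s:F, u:F, v:F, w:F. ✗
Satisfying worlds: ∅.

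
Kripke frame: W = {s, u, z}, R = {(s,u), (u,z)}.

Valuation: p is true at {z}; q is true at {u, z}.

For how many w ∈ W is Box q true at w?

3

s: successors {u}; q there: u:T. ✓
u: successors {z}; q there: z:T. ✓
z: no successors, so Box q holds vacuously. ✓
Satisfying worlds: {s, u, z}.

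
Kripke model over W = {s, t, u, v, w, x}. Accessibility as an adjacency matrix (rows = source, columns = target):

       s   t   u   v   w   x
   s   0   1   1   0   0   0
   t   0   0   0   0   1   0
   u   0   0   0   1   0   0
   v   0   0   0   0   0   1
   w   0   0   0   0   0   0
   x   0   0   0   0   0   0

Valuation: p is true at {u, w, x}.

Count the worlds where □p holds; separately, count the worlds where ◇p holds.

4 and 3

For □p:
s: successors {t, u}; p there: t:F, u:T. ✗
t: successors {w}; p there: w:T. ✓
u: successors {v}; p there: v:F. ✗
v: successors {x}; p there: x:T. ✓
w: no successors, so □p holds vacuously. ✓
x: no successors, so □p holds vacuously. ✓
— 4 worlds.
For ◇p:
s: successors {t, u}; p there: t:F, u:T. ✓
t: successors {w}; p there: w:T. ✓
u: successors {v}; p there: v:F. ✗
v: successors {x}; p there: x:T. ✓
w: no successors, so ◇p fails. ✗
x: no successors, so ◇p fails. ✗
— 3 worlds.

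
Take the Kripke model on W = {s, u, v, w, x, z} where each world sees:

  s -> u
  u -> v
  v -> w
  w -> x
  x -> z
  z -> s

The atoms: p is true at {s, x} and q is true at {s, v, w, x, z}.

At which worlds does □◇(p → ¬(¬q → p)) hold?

{s, u, w, z}

s: successors {u}; ◇(p → ¬(¬q → p)) there: u:T. ✓
u: successors {v}; ◇(p → ¬(¬q → p)) there: v:T. ✓
v: successors {w}; ◇(p → ¬(¬q → p)) there: w:F. ✗
w: successors {x}; ◇(p → ¬(¬q → p)) there: x:T. ✓
x: successors {z}; ◇(p → ¬(¬q → p)) there: z:F. ✗
z: successors {s}; ◇(p → ¬(¬q → p)) there: s:T. ✓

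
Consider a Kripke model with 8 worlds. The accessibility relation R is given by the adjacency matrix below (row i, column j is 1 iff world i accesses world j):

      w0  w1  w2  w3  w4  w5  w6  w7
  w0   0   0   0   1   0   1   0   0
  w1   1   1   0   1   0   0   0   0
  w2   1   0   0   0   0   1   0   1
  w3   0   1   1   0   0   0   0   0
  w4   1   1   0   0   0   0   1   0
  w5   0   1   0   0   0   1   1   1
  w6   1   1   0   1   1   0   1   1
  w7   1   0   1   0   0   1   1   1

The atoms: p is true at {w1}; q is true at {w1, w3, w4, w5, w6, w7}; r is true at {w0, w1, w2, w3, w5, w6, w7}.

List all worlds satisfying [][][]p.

∅

w0: successors {w3, w5}; [][]p there: w3:F, w5:F. ✗
w1: successors {w0, w1, w3}; [][]p there: w0:F, w1:F, w3:F. ✗
w2: successors {w0, w5, w7}; [][]p there: w0:F, w5:F, w7:F. ✗
w3: successors {w1, w2}; [][]p there: w1:F, w2:F. ✗
w4: successors {w0, w1, w6}; [][]p there: w0:F, w1:F, w6:F. ✗
w5: successors {w1, w5, w6, w7}; [][]p there: w1:F, w5:F, w6:F, w7:F. ✗
w6: successors {w0, w1, w3, w4, w6, w7}; [][]p there: w0:F, w1:F, w3:F, w4:F, w6:F, w7:F. ✗
w7: successors {w0, w2, w5, w6, w7}; [][]p there: w0:F, w2:F, w5:F, w6:F, w7:F. ✗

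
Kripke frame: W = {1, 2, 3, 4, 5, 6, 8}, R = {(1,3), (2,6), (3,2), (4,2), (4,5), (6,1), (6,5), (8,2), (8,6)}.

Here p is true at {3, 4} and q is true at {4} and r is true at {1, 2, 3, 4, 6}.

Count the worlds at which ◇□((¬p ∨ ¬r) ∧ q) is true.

1: successors {3}; □((¬p ∨ ¬r) ∧ q) there: 3:F. ✗
2: successors {6}; □((¬p ∨ ¬r) ∧ q) there: 6:F. ✗
3: successors {2}; □((¬p ∨ ¬r) ∧ q) there: 2:F. ✗
4: successors {2, 5}; □((¬p ∨ ¬r) ∧ q) there: 2:F, 5:T. ✓
5: no successors, so ◇□((¬p ∨ ¬r) ∧ q) fails. ✗
6: successors {1, 5}; □((¬p ∨ ¬r) ∧ q) there: 1:F, 5:T. ✓
8: successors {2, 6}; □((¬p ∨ ¬r) ∧ q) there: 2:F, 6:F. ✗
Satisfying worlds: {4, 6}.

2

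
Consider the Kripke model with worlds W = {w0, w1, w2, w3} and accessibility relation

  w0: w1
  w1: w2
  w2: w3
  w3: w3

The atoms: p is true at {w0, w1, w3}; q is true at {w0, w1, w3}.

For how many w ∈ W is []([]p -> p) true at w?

w0: successors {w1}; []p -> p there: w1:T. ✓
w1: successors {w2}; []p -> p there: w2:F. ✗
w2: successors {w3}; []p -> p there: w3:T. ✓
w3: successors {w3}; []p -> p there: w3:T. ✓
Satisfying worlds: {w0, w2, w3}.

3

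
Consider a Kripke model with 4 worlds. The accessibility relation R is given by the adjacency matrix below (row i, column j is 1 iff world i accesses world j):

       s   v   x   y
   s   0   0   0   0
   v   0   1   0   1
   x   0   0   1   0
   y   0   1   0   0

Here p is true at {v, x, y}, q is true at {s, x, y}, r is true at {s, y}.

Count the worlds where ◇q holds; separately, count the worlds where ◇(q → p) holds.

For ◇q:
s: no successors, so ◇q fails. ✗
v: successors {v, y}; q there: v:F, y:T. ✓
x: successors {x}; q there: x:T. ✓
y: successors {v}; q there: v:F. ✗
— 2 worlds.
For ◇(q → p):
s: no successors, so ◇(q → p) fails. ✗
v: successors {v, y}; q → p there: v:T, y:T. ✓
x: successors {x}; q → p there: x:T. ✓
y: successors {v}; q → p there: v:T. ✓
— 3 worlds.

2 and 3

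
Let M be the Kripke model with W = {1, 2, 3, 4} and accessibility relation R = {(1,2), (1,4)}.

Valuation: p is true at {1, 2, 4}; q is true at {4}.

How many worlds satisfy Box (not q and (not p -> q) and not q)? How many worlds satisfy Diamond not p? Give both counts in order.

3 and 0

For Box (not q and (not p -> q) and not q):
1: successors {2, 4}; not q and (not p -> q) and not q there: 2:T, 4:F. ✗
2: no successors, so Box (not q and (not p -> q) and not q) holds vacuously. ✓
3: no successors, so Box (not q and (not p -> q) and not q) holds vacuously. ✓
4: no successors, so Box (not q and (not p -> q) and not q) holds vacuously. ✓
— 3 worlds.
For Diamond not p:
1: successors {2, 4}; not p there: 2:F, 4:F. ✗
2: no successors, so Diamond not p fails. ✗
3: no successors, so Diamond not p fails. ✗
4: no successors, so Diamond not p fails. ✗
— 0 worlds.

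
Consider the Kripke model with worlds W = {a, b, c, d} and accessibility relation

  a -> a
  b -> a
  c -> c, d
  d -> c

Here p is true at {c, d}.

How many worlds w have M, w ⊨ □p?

a: successors {a}; p there: a:F. ✗
b: successors {a}; p there: a:F. ✗
c: successors {c, d}; p there: c:T, d:T. ✓
d: successors {c}; p there: c:T. ✓
Satisfying worlds: {c, d}.

2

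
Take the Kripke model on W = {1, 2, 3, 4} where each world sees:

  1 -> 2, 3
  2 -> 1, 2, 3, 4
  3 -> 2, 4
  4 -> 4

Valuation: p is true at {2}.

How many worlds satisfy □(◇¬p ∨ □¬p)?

4

1: successors {2, 3}; ◇¬p ∨ □¬p there: 2:T, 3:T. ✓
2: successors {1, 2, 3, 4}; ◇¬p ∨ □¬p there: 1:T, 2:T, 3:T, 4:T. ✓
3: successors {2, 4}; ◇¬p ∨ □¬p there: 2:T, 4:T. ✓
4: successors {4}; ◇¬p ∨ □¬p there: 4:T. ✓
Satisfying worlds: {1, 2, 3, 4}.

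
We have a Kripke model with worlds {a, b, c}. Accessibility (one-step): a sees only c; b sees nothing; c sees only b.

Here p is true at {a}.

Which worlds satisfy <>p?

∅

a: successors {c}; p there: c:F. ✗
b: no successors, so <>p fails. ✗
c: successors {b}; p there: b:F. ✗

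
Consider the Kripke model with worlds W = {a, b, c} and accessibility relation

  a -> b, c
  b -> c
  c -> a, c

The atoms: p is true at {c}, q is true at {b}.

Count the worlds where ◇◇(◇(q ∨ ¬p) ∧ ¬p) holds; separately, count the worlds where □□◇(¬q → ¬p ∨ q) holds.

3 and 2

For ◇◇(◇(q ∨ ¬p) ∧ ¬p):
a: successors {b, c}; ◇(◇(q ∨ ¬p) ∧ ¬p) there: b:F, c:T. ✓
b: successors {c}; ◇(◇(q ∨ ¬p) ∧ ¬p) there: c:T. ✓
c: successors {a, c}; ◇(◇(q ∨ ¬p) ∧ ¬p) there: a:F, c:T. ✓
— 3 worlds.
For □□◇(¬q → ¬p ∨ q):
a: successors {b, c}; □◇(¬q → ¬p ∨ q) there: b:T, c:T. ✓
b: successors {c}; □◇(¬q → ¬p ∨ q) there: c:T. ✓
c: successors {a, c}; □◇(¬q → ¬p ∨ q) there: a:F, c:T. ✗
— 2 worlds.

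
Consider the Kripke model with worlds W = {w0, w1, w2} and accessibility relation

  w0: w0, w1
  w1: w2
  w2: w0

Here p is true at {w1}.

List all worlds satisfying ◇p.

{w0}

w0: successors {w0, w1}; p there: w0:F, w1:T. ✓
w1: successors {w2}; p there: w2:F. ✗
w2: successors {w0}; p there: w0:F. ✗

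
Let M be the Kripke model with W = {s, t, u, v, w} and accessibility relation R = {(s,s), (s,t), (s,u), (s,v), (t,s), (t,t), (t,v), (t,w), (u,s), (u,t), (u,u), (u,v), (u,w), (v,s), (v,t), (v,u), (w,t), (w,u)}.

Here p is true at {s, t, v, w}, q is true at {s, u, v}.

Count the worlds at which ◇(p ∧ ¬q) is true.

s: successors {s, t, u, v}; p ∧ ¬q there: s:F, t:T, u:F, v:F. ✓
t: successors {s, t, v, w}; p ∧ ¬q there: s:F, t:T, v:F, w:T. ✓
u: successors {s, t, u, v, w}; p ∧ ¬q there: s:F, t:T, u:F, v:F, w:T. ✓
v: successors {s, t, u}; p ∧ ¬q there: s:F, t:T, u:F. ✓
w: successors {t, u}; p ∧ ¬q there: t:T, u:F. ✓
Satisfying worlds: {s, t, u, v, w}.

5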